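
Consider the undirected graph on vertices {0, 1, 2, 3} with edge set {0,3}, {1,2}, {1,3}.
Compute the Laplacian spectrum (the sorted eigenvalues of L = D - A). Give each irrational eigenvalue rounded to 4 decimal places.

[0, 0.5858, 2, 3.4142]

Each diagonal entry of L is the vertex degree and each off-diagonal entry is -1 where an edge is present, 0 otherwise; in the order [0, 1, 2, 3] the diagonal is [1, 2, 1, 2]. Diagonalising L (or applying a numerical eigensolver to the 4x4 matrix) gives the spectrum above. The single zero eigenvalue shows the graph is connected. The largest eigenvalue, 3.4142, is at most the vertex count 4.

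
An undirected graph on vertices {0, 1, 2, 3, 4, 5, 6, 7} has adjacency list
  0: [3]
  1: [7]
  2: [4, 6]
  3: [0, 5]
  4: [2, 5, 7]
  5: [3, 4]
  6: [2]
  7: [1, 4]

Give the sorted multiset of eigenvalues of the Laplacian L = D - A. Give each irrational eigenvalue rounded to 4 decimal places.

Each diagonal entry of L is the vertex degree and each off-diagonal entry is -1 where an edge is present, 0 otherwise; in the order [0, 1, 2, 3, 4, 5, 6, 7] the diagonal is [1, 1, 2, 2, 3, 2, 1, 2]. Diagonalising L (or applying a numerical eigensolver to the 8x8 matrix) gives the spectrum above. The single zero eigenvalue shows the graph is connected. There is one zero in the spectrum, matching the 1 component.

[0, 0.2434, 0.3820, 1.1798, 2, 2.6180, 3.1386, 4.4383]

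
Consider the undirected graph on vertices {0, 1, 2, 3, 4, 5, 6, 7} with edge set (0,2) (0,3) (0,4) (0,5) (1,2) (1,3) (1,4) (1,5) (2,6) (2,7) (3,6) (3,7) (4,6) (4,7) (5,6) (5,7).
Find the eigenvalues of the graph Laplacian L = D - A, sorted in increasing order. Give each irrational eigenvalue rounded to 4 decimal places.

[0, 4, 4, 4, 4, 4, 4, 8]

With the vertex order [0, 1, 2, 3, 4, 5, 6, 7], the degrees are [4, 4, 4, 4, 4, 4, 4, 4], giving D = diag(4, 4, 4, 4, 4, 4, 4, 4) and L = D - A. L is symmetric positive semidefinite, so every eigenvalue is real and nonnegative. The single zero eigenvalue shows the graph is connected. The eigenvalues sum to 32, which equals trace(L) = 2|E|. There is one zero in the spectrum, matching the 1 component.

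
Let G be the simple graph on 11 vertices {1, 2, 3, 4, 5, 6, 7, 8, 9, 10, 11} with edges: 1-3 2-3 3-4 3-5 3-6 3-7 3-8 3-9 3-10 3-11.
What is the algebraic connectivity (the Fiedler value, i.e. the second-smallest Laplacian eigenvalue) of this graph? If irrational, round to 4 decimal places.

Each diagonal entry of L is the vertex degree and each off-diagonal entry is -1 where an edge is present, 0 otherwise; in the order [1, 2, 3, 4, 5, 6, 7, 8, 9, 10, 11] the diagonal is [1, 1, 10, 1, 1, 1, 1, 1, 1, 1, 1]. The sorted Laplacian eigenvalues are [0, 1, 1, 1, 1, 1, 1, 1, 1, 1, 11]; the algebraic connectivity is the second entry, 1. The largest eigenvalue, 11, is at most the vertex count 11.

1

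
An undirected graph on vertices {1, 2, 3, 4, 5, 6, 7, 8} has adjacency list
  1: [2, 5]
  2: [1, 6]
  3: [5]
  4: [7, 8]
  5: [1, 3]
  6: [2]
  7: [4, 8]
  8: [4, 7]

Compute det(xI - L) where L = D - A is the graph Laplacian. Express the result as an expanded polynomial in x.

Reading degrees in the order [1, 2, 3, 4, 5, 6, 7, 8] gives [2, 2, 1, 2, 2, 1, 2, 2]; set D = diag(2, 2, 1, 2, 2, 1, 2, 2) and form L = D - A. L has integer entries, so p(x) = det(xI - L) has integer coefficients. Expanding the determinant yields x^8 - 14x^7 + 78x^6 - 218x^5 + 314x^4 - 210x^3 + 45x^2. The constant term is 0 because L is singular (the all-ones vector lies in its kernel). There are 2 zeros in the spectrum, matching the 2 components.

x^8 - 14x^7 + 78x^6 - 218x^5 + 314x^4 - 210x^3 + 45x^2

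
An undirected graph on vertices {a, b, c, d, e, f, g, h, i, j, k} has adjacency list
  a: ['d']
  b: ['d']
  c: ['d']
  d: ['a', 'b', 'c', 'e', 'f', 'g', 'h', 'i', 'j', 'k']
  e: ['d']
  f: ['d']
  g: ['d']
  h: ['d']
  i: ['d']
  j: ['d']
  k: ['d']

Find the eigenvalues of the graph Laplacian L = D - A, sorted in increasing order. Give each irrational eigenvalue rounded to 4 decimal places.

Reading degrees in the order [a, b, c, d, e, f, g, h, i, j, k] gives [1, 1, 1, 10, 1, 1, 1, 1, 1, 1, 1]; set D = diag(1, 1, 1, 10, 1, 1, 1, 1, 1, 1, 1) and form L = D - A. L is symmetric positive semidefinite, so every eigenvalue is real and nonnegative. The single zero eigenvalue shows the graph is connected. By the matrix-tree theorem the graph has (1/11) * product of the nonzero eigenvalues = 1 spanning tree.

[0, 1, 1, 1, 1, 1, 1, 1, 1, 1, 11]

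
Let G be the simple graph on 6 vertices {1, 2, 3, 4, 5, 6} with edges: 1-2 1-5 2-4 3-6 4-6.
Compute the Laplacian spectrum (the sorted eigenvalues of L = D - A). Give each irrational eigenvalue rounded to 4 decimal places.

With the vertex order [1, 2, 3, 4, 5, 6], the degrees are [2, 2, 1, 2, 1, 2], giving D = diag(2, 2, 1, 2, 1, 2) and L = D - A. The multiplicity of 0 as a Laplacian eigenvalue equals the number of connected components. The single zero eigenvalue shows the graph is connected. There is one zero in the spectrum, matching the 1 component.

[0, 0.2679, 1, 2, 3, 3.7321]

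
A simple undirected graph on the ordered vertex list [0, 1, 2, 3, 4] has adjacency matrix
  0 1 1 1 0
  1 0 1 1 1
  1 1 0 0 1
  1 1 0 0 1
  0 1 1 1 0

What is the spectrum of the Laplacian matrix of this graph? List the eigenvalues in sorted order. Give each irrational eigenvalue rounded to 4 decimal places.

[0, 3, 3, 5, 5]

With the vertex order [0, 1, 2, 3, 4], the degrees are [3, 4, 3, 3, 3], giving D = diag(3, 4, 3, 3, 3) and L = D - A. L is symmetric positive semidefinite, so every eigenvalue is real and nonnegative. The single zero eigenvalue shows the graph is connected. The eigenvalues sum to 16, which equals trace(L) = 2|E|.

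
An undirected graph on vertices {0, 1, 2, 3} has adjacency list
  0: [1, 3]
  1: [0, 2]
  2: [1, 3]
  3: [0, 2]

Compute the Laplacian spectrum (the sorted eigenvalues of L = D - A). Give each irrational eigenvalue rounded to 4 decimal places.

[0, 2, 2, 4]

Reading degrees in the order [0, 1, 2, 3] gives [2, 2, 2, 2]; set D = diag(2, 2, 2, 2) and form L = D - A. Since every row of L sums to 0, the all-ones vector is in the kernel and 0 is an eigenvalue. The largest eigenvalue, 4, is at most the vertex count 4. The eigenvalues sum to 8, which equals trace(L) = 2|E|.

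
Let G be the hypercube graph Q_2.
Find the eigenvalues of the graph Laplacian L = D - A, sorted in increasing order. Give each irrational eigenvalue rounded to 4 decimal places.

The graph has 4 vertices and degree multiset [2, 2, 2, 2]; D is the diagonal matrix of degrees and L = D - A. L is symmetric positive semidefinite, so every eigenvalue is real and nonnegative. The eigenvalues sum to 8, which equals trace(L) = 2|E|.

[0, 2, 2, 4]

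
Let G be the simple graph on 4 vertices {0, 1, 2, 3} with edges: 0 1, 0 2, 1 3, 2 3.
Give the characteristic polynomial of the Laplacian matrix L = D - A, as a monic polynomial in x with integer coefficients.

With the vertex order [0, 1, 2, 3], the degrees are [2, 2, 2, 2], giving D = diag(2, 2, 2, 2) and L = D - A. The eigenvalues of L are [0, 2, 2, 4]; the characteristic polynomial is the product of (x - lambda_i), which multiplies out to x^4 - 8x^3 + 20x^2 - 16x. The coefficient of x^3 equals -trace(L) = -8, matching the sum of degrees.

x^4 - 8x^3 + 20x^2 - 16x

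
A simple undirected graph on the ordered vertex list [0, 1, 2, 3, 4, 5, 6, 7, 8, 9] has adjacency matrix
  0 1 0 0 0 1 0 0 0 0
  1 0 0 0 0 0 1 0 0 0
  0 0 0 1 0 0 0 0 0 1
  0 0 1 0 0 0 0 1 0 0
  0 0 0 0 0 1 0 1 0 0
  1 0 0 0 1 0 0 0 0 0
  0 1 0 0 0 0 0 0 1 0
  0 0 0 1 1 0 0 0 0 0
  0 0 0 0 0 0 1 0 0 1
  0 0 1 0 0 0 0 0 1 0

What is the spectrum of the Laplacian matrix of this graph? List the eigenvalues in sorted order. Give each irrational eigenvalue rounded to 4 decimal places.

[0, 0.3820, 0.3820, 1.3820, 1.3820, 2.6180, 2.6180, 3.6180, 3.6180, 4]

With the vertex order [0, 1, 2, 3, 4, 5, 6, 7, 8, 9], the degrees are [2, 2, 2, 2, 2, 2, 2, 2, 2, 2], giving D = diag(2, 2, 2, 2, 2, 2, 2, 2, 2, 2) and L = D - A. L is symmetric positive semidefinite, so every eigenvalue is real and nonnegative. The single zero eigenvalue shows the graph is connected. The eigenvalues sum to 20, which equals trace(L) = 2|E|.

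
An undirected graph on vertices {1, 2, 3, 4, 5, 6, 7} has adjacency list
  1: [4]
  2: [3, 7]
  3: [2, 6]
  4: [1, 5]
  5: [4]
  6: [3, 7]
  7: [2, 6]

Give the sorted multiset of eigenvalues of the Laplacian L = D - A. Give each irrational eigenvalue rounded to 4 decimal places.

[0, 0, 1, 2, 2, 3, 4]

Each diagonal entry of L is the vertex degree and each off-diagonal entry is -1 where an edge is present, 0 otherwise; in the order [1, 2, 3, 4, 5, 6, 7] the diagonal is [1, 2, 2, 2, 1, 2, 2]. The multiplicity of 0 as a Laplacian eigenvalue equals the number of connected components. The 2 zero eigenvalues correspond to the 2 connected components. The largest eigenvalue, 4, is at most the vertex count 7. There are 2 zeros in the spectrum, matching the 2 components.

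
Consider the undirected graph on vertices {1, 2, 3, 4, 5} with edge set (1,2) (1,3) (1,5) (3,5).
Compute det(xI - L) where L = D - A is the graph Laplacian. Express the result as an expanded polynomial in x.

Each diagonal entry of L is the vertex degree and each off-diagonal entry is -1 where an edge is present, 0 otherwise; in the order [1, 2, 3, 4, 5] the diagonal is [3, 1, 2, 0, 2]. L has integer entries, so p(x) = det(xI - L) has integer coefficients. Expanding the determinant yields x^5 - 8x^4 + 19x^3 - 12x^2. The constant term is 0 because L is singular (the all-ones vector lies in its kernel).

x^5 - 8x^4 + 19x^3 - 12x^2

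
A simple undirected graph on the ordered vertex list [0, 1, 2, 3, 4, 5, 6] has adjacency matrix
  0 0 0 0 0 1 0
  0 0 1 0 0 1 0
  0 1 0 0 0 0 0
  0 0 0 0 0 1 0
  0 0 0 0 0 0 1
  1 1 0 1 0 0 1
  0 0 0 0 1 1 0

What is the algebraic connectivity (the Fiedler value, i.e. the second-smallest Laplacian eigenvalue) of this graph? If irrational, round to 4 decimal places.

Each diagonal entry of L is the vertex degree and each off-diagonal entry is -1 where an edge is present, 0 otherwise; in the order [0, 1, 2, 3, 4, 5, 6] the diagonal is [1, 2, 1, 1, 1, 4, 2]. Computing the eigenvalues of L and sorting gives [0, 0.3820, 0.6086, 1, 2.2271, 2.6180, 5.1642]. The Fiedler value lambda_2 = 0.3820 is strictly positive, so the graph is connected. There is one zero in the spectrum, matching the 1 component.

0.3820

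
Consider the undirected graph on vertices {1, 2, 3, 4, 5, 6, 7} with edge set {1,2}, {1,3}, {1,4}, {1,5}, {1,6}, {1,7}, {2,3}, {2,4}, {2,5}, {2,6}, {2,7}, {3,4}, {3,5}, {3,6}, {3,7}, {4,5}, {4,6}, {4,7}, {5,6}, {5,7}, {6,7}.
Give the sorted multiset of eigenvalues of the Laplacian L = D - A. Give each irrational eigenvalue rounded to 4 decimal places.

[0, 7, 7, 7, 7, 7, 7]

Each diagonal entry of L is the vertex degree and each off-diagonal entry is -1 where an edge is present, 0 otherwise; in the order [1, 2, 3, 4, 5, 6, 7] the diagonal is [6, 6, 6, 6, 6, 6, 6]. Since every row of L sums to 0, the all-ones vector is in the kernel and 0 is an eigenvalue. The single zero eigenvalue shows the graph is connected. By the matrix-tree theorem the graph has (1/7) * product of the nonzero eigenvalues = 16807 spanning trees.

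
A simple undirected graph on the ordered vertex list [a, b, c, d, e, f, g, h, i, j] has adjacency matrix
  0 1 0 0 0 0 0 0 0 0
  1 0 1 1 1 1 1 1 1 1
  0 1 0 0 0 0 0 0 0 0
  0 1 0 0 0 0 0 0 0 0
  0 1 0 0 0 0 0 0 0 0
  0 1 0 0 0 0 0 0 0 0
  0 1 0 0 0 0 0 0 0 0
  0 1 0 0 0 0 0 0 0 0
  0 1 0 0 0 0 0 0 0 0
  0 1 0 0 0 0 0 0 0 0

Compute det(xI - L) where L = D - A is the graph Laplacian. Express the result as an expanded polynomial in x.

Each diagonal entry of L is the vertex degree and each off-diagonal entry is -1 where an edge is present, 0 otherwise; in the order [a, b, c, d, e, f, g, h, i, j] the diagonal is [1, 9, 1, 1, 1, 1, 1, 1, 1, 1]. Computing det(xI - L) by cofactor expansion (or equivalently via sum-over-permutations) gives x^10 - 18x^9 + 108x^8 - 336x^7 + 630x^6 - 756x^5 + 588x^4 - 288x^3 + 81x^2 - 10x. Since p(0) = det(-L) = 0, x divides p(x).

x^10 - 18x^9 + 108x^8 - 336x^7 + 630x^6 - 756x^5 + 588x^4 - 288x^3 + 81x^2 - 10x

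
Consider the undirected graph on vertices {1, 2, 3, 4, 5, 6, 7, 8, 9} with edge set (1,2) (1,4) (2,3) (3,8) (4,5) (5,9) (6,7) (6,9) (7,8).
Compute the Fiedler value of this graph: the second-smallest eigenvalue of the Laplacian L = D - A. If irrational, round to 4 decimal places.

Each diagonal entry of L is the vertex degree and each off-diagonal entry is -1 where an edge is present, 0 otherwise; in the order [1, 2, 3, 4, 5, 6, 7, 8, 9] the diagonal is [2, 2, 2, 2, 2, 2, 2, 2, 2]. The sorted Laplacian eigenvalues are [0, 0.4679, 0.4679, 1.6527, 1.6527, 3, 3, 3.8794, 3.8794]; the algebraic connectivity is the second entry, 0.4679. The eigenvalues sum to 18, which equals trace(L) = 2|E|.

0.4679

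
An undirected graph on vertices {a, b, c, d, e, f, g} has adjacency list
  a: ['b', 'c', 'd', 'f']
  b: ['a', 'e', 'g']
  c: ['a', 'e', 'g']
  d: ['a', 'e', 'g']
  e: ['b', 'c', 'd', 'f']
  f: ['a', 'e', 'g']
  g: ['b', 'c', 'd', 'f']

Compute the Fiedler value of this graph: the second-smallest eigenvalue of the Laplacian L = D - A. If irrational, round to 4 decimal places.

Reading degrees in the order [a, b, c, d, e, f, g] gives [4, 3, 3, 3, 4, 3, 4]; set D = diag(4, 3, 3, 3, 4, 3, 4) and form L = D - A. The sorted Laplacian eigenvalues are [0, 3, 3, 3, 4, 4, 7]; the algebraic connectivity is the second entry, 3. By the matrix-tree theorem the graph has (1/7) * product of the nonzero eigenvalues = 432 spanning trees. The largest eigenvalue, 7, is at most the vertex count 7.

3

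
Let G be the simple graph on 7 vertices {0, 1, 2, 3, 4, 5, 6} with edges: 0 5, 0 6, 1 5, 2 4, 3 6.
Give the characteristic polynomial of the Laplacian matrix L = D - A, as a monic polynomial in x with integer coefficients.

With the vertex order [0, 1, 2, 3, 4, 5, 6], the degrees are [2, 1, 1, 1, 1, 2, 2], giving D = diag(2, 1, 1, 1, 1, 2, 2) and L = D - A. L has integer entries, so p(x) = det(xI - L) has integer coefficients. Expanding the determinant yields x^7 - 10x^6 + 37x^5 - 62x^4 + 45x^3 - 10x^2. Since p(0) = det(-L) = 0, x divides p(x). The largest eigenvalue, 3.6180, is at most the vertex count 7.

x^7 - 10x^6 + 37x^5 - 62x^4 + 45x^3 - 10x^2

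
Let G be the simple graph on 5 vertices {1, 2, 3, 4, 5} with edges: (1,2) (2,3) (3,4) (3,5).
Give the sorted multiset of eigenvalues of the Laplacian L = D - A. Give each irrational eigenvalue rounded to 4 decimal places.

Each diagonal entry of L is the vertex degree and each off-diagonal entry is -1 where an edge is present, 0 otherwise; in the order [1, 2, 3, 4, 5] the diagonal is [1, 2, 3, 1, 1]. L is symmetric positive semidefinite, so every eigenvalue is real and nonnegative. The single zero eigenvalue shows the graph is connected. The largest eigenvalue, 4.1701, is at most the vertex count 5.

[0, 0.5188, 1, 2.3111, 4.1701]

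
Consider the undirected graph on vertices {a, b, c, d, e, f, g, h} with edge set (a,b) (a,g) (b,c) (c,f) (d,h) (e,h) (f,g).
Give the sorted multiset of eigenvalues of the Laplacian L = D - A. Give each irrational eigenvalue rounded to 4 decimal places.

[0, 0, 1, 1.3820, 1.3820, 3, 3.6180, 3.6180]

With the vertex order [a, b, c, d, e, f, g, h], the degrees are [2, 2, 2, 1, 1, 2, 2, 2], giving D = diag(2, 2, 2, 1, 1, 2, 2, 2) and L = D - A. Since every row of L sums to 0, the all-ones vector is in the kernel and 0 is an eigenvalue. The 2 zero eigenvalues correspond to the 2 connected components. The eigenvalues sum to 14, which equals trace(L) = 2|E|.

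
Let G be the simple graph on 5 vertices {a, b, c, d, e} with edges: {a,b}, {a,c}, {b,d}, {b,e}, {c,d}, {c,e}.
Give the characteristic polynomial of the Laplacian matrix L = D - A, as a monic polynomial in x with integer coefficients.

x^5 - 12x^4 + 51x^3 - 92x^2 + 60x

With the vertex order [a, b, c, d, e], the degrees are [2, 3, 3, 2, 2], giving D = diag(2, 3, 3, 2, 2) and L = D - A. Computing det(xI - L) by cofactor expansion (or equivalently via sum-over-permutations) gives x^5 - 12x^4 + 51x^3 - 92x^2 + 60x. The coefficient of x^4 equals -trace(L) = -12, matching the sum of degrees.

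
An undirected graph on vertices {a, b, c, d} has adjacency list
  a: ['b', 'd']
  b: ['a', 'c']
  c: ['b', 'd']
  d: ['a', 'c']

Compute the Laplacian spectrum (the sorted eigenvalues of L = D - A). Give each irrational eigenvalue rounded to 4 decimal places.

[0, 2, 2, 4]

With the vertex order [a, b, c, d], the degrees are [2, 2, 2, 2], giving D = diag(2, 2, 2, 2) and L = D - A. L is symmetric positive semidefinite, so every eigenvalue is real and nonnegative. The single zero eigenvalue shows the graph is connected. There is one zero in the spectrum, matching the 1 component.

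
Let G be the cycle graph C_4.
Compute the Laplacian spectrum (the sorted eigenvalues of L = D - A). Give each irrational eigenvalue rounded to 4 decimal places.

[0, 2, 2, 4]

The graph has 4 vertices and degree multiset [2, 2, 2, 2]; D is the diagonal matrix of degrees and L = D - A. Diagonalising L (or applying a numerical eigensolver to the 4x4 matrix) gives the spectrum above. The eigenvalues sum to 8, which equals trace(L) = 2|E|.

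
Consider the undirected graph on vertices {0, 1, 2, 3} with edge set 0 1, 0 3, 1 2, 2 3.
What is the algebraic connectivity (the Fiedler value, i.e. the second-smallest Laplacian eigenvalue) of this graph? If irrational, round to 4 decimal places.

Each diagonal entry of L is the vertex degree and each off-diagonal entry is -1 where an edge is present, 0 otherwise; in the order [0, 1, 2, 3] the diagonal is [2, 2, 2, 2]. The sorted Laplacian eigenvalues are [0, 2, 2, 4]; the algebraic connectivity is the second entry, 2. The largest eigenvalue, 4, is at most the vertex count 4. By the matrix-tree theorem the graph has (1/4) * product of the nonzero eigenvalues = 4 spanning trees.

2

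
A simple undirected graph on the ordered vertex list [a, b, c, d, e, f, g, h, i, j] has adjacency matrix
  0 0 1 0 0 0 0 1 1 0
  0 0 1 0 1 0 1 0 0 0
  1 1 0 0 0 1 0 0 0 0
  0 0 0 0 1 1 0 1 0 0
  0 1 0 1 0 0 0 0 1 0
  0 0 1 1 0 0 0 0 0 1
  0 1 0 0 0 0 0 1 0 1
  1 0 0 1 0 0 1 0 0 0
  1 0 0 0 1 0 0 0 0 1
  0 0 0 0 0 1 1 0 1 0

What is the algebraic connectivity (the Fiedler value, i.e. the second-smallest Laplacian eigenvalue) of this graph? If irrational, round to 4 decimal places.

2

With the vertex order [a, b, c, d, e, f, g, h, i, j], the degrees are [3, 3, 3, 3, 3, 3, 3, 3, 3, 3], giving D = diag(3, 3, 3, 3, 3, 3, 3, 3, 3, 3) and L = D - A. The sorted Laplacian eigenvalues are [0, 2, 2, 2, 2, 2, 5, 5, 5, 5]; the algebraic connectivity is the second entry, 2. The largest eigenvalue, 5, is at most the vertex count 10.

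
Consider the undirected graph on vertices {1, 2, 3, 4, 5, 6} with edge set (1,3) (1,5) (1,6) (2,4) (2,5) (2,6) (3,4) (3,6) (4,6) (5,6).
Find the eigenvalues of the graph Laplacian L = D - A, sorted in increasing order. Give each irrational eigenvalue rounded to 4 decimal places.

Reading degrees in the order [1, 2, 3, 4, 5, 6] gives [3, 3, 3, 3, 3, 5]; set D = diag(3, 3, 3, 3, 3, 5) and form L = D - A. L is symmetric positive semidefinite, so every eigenvalue is real and nonnegative. The largest eigenvalue, 6, is at most the vertex count 6. The eigenvalues sum to 20, which equals trace(L) = 2|E|.

[0, 2.3820, 2.3820, 4.6180, 4.6180, 6]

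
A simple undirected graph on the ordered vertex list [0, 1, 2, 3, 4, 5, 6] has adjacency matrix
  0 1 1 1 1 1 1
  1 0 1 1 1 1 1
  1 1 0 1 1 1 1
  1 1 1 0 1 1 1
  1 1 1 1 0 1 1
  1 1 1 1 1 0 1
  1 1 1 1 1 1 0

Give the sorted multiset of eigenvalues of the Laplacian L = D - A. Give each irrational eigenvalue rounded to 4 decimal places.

Reading degrees in the order [0, 1, 2, 3, 4, 5, 6] gives [6, 6, 6, 6, 6, 6, 6]; set D = diag(6, 6, 6, 6, 6, 6, 6) and form L = D - A. Diagonalising L (or applying a numerical eigensolver to the 7x7 matrix) gives the spectrum above. The single zero eigenvalue shows the graph is connected. There is one zero in the spectrum, matching the 1 component. The eigenvalues sum to 42, which equals trace(L) = 2|E|.

[0, 7, 7, 7, 7, 7, 7]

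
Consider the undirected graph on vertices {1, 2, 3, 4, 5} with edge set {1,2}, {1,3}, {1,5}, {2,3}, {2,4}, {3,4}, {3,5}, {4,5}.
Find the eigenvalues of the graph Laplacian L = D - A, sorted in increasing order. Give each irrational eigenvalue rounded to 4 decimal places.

With the vertex order [1, 2, 3, 4, 5], the degrees are [3, 3, 4, 3, 3], giving D = diag(3, 3, 4, 3, 3) and L = D - A. The multiplicity of 0 as a Laplacian eigenvalue equals the number of connected components. The single zero eigenvalue shows the graph is connected. The largest eigenvalue, 5, is at most the vertex count 5.

[0, 3, 3, 5, 5]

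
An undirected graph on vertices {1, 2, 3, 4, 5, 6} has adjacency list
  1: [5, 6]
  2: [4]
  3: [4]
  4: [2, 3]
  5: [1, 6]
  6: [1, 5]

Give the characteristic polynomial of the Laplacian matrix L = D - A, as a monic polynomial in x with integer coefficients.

x^6 - 10x^5 + 36x^4 - 54x^3 + 27x^2

With the vertex order [1, 2, 3, 4, 5, 6], the degrees are [2, 1, 1, 2, 2, 2], giving D = diag(2, 1, 1, 2, 2, 2) and L = D - A. Computing det(xI - L) by cofactor expansion (or equivalently via sum-over-permutations) gives x^6 - 10x^5 + 36x^4 - 54x^3 + 27x^2. Since p(0) = det(-L) = 0, x divides p(x). The largest eigenvalue, 3, is at most the vertex count 6.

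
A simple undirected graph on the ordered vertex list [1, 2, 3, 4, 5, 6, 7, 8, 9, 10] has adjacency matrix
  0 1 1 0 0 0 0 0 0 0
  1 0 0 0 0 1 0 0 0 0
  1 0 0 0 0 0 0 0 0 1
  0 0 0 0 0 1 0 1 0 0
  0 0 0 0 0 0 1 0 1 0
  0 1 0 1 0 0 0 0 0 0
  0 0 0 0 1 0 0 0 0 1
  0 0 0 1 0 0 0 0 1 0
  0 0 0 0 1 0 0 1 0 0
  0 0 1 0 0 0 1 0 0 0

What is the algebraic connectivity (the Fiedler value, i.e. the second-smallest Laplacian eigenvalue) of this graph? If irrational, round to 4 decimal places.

0.3820

Reading degrees in the order [1, 2, 3, 4, 5, 6, 7, 8, 9, 10] gives [2, 2, 2, 2, 2, 2, 2, 2, 2, 2]; set D = diag(2, 2, 2, 2, 2, 2, 2, 2, 2, 2) and form L = D - A. Computing the eigenvalues of L and sorting gives [0, 0.3820, 0.3820, 1.3820, 1.3820, 2.6180, 2.6180, 3.6180, 3.6180, 4]. The Fiedler value lambda_2 = 0.3820 is strictly positive, so the graph is connected.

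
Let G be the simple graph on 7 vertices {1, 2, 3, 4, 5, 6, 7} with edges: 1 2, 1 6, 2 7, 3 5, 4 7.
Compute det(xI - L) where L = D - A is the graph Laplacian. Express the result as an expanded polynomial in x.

Each diagonal entry of L is the vertex degree and each off-diagonal entry is -1 where an edge is present, 0 otherwise; in the order [1, 2, 3, 4, 5, 6, 7] the diagonal is [2, 2, 1, 1, 1, 1, 2]. Computing det(xI - L) by cofactor expansion (or equivalently via sum-over-permutations) gives x^7 - 10x^6 + 37x^5 - 62x^4 + 45x^3 - 10x^2. Since p(0) = det(-L) = 0, x divides p(x). There are 2 zeros in the spectrum, matching the 2 components.

x^7 - 10x^6 + 37x^5 - 62x^4 + 45x^3 - 10x^2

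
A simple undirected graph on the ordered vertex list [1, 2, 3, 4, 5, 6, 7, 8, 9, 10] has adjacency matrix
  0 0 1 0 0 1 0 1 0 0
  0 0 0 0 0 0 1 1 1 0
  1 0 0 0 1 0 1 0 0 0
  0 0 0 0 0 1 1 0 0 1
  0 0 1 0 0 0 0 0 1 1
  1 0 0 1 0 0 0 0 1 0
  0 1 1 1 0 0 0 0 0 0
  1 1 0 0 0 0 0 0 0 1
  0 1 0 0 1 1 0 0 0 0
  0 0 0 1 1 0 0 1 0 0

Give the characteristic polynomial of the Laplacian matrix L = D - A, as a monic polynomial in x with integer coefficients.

Each diagonal entry of L is the vertex degree and each off-diagonal entry is -1 where an edge is present, 0 otherwise; in the order [1, 2, 3, 4, 5, 6, 7, 8, 9, 10] the diagonal is [3, 3, 3, 3, 3, 3, 3, 3, 3, 3]. Computing det(xI - L) by cofactor expansion (or equivalently via sum-over-permutations) gives x^10 - 30x^9 + 390x^8 - 2880x^7 + 13305x^6 - 39882x^5 + 77640x^4 - 94800x^3 + 66000x^2 - 20000x. The coefficient of x^9 equals -trace(L) = -30, matching the sum of degrees. The eigenvalues sum to 30, which equals trace(L) = 2|E|.

x^10 - 30x^9 + 390x^8 - 2880x^7 + 13305x^6 - 39882x^5 + 77640x^4 - 94800x^3 + 66000x^2 - 20000x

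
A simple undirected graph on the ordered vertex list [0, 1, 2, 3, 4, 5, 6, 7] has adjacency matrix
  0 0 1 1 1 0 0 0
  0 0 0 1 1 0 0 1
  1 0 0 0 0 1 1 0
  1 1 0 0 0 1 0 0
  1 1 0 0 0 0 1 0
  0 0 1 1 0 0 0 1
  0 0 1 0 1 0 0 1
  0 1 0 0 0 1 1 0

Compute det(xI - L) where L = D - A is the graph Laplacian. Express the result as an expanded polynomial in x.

Reading degrees in the order [0, 1, 2, 3, 4, 5, 6, 7] gives [3, 3, 3, 3, 3, 3, 3, 3]; set D = diag(3, 3, 3, 3, 3, 3, 3, 3) and form L = D - A. Computing det(xI - L) by cofactor expansion (or equivalently via sum-over-permutations) gives x^8 - 24x^7 + 240x^6 - 1296x^5 + 4080x^4 - 7488x^3 + 7424x^2 - 3072x. Since p(0) = det(-L) = 0, x divides p(x). The eigenvalues sum to 24, which equals trace(L) = 2|E|. The largest eigenvalue, 6, is at most the vertex count 8.

x^8 - 24x^7 + 240x^6 - 1296x^5 + 4080x^4 - 7488x^3 + 7424x^2 - 3072x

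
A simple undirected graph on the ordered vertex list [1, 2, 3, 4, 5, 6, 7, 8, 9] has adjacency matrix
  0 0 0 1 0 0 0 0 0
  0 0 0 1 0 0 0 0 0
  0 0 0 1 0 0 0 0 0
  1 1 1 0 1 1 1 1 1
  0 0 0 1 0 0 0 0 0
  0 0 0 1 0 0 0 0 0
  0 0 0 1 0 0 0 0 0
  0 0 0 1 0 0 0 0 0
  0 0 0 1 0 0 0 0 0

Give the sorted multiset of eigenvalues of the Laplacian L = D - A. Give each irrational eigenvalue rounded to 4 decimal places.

Reading degrees in the order [1, 2, 3, 4, 5, 6, 7, 8, 9] gives [1, 1, 1, 8, 1, 1, 1, 1, 1]; set D = diag(1, 1, 1, 8, 1, 1, 1, 1, 1) and form L = D - A. Diagonalising L (or applying a numerical eigensolver to the 9x9 matrix) gives the spectrum above. By the matrix-tree theorem the graph has (1/9) * product of the nonzero eigenvalues = 1 spanning tree. There is one zero in the spectrum, matching the 1 component.

[0, 1, 1, 1, 1, 1, 1, 1, 9]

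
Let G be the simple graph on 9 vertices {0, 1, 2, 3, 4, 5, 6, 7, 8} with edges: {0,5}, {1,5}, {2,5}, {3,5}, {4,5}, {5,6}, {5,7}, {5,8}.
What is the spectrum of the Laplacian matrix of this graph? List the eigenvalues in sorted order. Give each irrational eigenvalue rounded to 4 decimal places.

[0, 1, 1, 1, 1, 1, 1, 1, 9]

Reading degrees in the order [0, 1, 2, 3, 4, 5, 6, 7, 8] gives [1, 1, 1, 1, 1, 8, 1, 1, 1]; set D = diag(1, 1, 1, 1, 1, 8, 1, 1, 1) and form L = D - A. L is symmetric positive semidefinite, so every eigenvalue is real and nonnegative. The eigenvalues sum to 16, which equals trace(L) = 2|E|.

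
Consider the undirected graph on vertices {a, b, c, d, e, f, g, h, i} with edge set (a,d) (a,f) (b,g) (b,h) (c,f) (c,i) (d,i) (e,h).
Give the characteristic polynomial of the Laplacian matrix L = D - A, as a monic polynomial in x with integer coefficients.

x^9 - 16x^8 + 105x^7 - 364x^6 + 715x^5 - 790x^4 + 450x^3 - 100x^2

With the vertex order [a, b, c, d, e, f, g, h, i], the degrees are [2, 2, 2, 2, 1, 2, 1, 2, 2], giving D = diag(2, 2, 2, 2, 1, 2, 1, 2, 2) and L = D - A. L has integer entries, so p(x) = det(xI - L) has integer coefficients. Expanding the determinant yields x^9 - 16x^8 + 105x^7 - 364x^6 + 715x^5 - 790x^4 + 450x^3 - 100x^2. Since p(0) = det(-L) = 0, x divides p(x). The largest eigenvalue, 3.6180, is at most the vertex count 9. There are 2 zeros in the spectrum, matching the 2 components.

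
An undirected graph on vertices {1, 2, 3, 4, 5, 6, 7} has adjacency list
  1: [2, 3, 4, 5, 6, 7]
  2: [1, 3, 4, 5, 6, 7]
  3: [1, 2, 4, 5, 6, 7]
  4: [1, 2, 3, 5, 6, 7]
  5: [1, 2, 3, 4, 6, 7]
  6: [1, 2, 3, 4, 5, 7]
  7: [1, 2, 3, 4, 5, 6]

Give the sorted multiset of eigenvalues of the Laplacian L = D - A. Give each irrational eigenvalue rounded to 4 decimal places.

With the vertex order [1, 2, 3, 4, 5, 6, 7], the degrees are [6, 6, 6, 6, 6, 6, 6], giving D = diag(6, 6, 6, 6, 6, 6, 6) and L = D - A. Diagonalising L (or applying a numerical eigensolver to the 7x7 matrix) gives the spectrum above. The single zero eigenvalue shows the graph is connected.

[0, 7, 7, 7, 7, 7, 7]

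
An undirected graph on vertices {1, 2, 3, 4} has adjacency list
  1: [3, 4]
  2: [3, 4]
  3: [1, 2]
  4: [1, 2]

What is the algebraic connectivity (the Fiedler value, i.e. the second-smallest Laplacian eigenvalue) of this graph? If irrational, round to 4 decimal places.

With the vertex order [1, 2, 3, 4], the degrees are [2, 2, 2, 2], giving D = diag(2, 2, 2, 2) and L = D - A. Computing the eigenvalues of L and sorting gives [0, 2, 2, 4]. The Fiedler value lambda_2 = 2 is strictly positive, so the graph is connected. There is one zero in the spectrum, matching the 1 component. The largest eigenvalue, 4, is at most the vertex count 4.

2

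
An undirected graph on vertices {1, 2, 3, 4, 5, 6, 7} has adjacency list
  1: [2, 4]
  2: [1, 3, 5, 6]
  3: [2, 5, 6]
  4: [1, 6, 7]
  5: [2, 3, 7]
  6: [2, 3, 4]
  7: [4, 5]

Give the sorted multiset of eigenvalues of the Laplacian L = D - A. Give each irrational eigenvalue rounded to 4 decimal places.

[0, 1.5858, 1.5858, 2.5858, 4.4142, 4.4142, 5.4142]

Reading degrees in the order [1, 2, 3, 4, 5, 6, 7] gives [2, 4, 3, 3, 3, 3, 2]; set D = diag(2, 4, 3, 3, 3, 3, 2) and form L = D - A. Diagonalising L (or applying a numerical eigensolver to the 7x7 matrix) gives the spectrum above. The eigenvalues sum to 20, which equals trace(L) = 2|E|. The largest eigenvalue, 5.4142, is at most the vertex count 7.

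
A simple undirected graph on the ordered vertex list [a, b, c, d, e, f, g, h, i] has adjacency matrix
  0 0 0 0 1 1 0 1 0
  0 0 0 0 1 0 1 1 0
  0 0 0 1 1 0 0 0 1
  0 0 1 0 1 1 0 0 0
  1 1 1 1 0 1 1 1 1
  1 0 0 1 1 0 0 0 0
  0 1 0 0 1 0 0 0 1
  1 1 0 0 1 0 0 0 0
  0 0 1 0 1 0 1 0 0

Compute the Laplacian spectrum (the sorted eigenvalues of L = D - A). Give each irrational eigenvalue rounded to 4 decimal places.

Reading degrees in the order [a, b, c, d, e, f, g, h, i] gives [3, 3, 3, 3, 8, 3, 3, 3, 3]; set D = diag(3, 3, 3, 3, 8, 3, 3, 3, 3) and form L = D - A. Since every row of L sums to 0, the all-ones vector is in the kernel and 0 is an eigenvalue. The single zero eigenvalue shows the graph is connected. The eigenvalues sum to 32, which equals trace(L) = 2|E|. There is one zero in the spectrum, matching the 1 component.

[0, 1.5858, 1.5858, 3, 3, 4.4142, 4.4142, 5, 9]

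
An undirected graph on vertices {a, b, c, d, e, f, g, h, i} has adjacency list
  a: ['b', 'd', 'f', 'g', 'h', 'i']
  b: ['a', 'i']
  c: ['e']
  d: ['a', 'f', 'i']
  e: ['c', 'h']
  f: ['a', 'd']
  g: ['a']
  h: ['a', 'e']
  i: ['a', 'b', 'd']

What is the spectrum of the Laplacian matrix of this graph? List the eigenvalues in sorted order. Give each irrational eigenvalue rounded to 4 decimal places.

Reading degrees in the order [a, b, c, d, e, f, g, h, i] gives [6, 2, 1, 3, 2, 2, 1, 2, 3]; set D = diag(6, 2, 1, 3, 2, 2, 1, 2, 3) and form L = D - A. Since every row of L sums to 0, the all-ones vector is in the kernel and 0 is an eigenvalue. The single zero eigenvalue shows the graph is connected. The largest eigenvalue, 7.0355, is at most the vertex count 9.

[0, 0.2650, 1, 1.5163, 1.5858, 3, 3.1832, 4.4142, 7.0355]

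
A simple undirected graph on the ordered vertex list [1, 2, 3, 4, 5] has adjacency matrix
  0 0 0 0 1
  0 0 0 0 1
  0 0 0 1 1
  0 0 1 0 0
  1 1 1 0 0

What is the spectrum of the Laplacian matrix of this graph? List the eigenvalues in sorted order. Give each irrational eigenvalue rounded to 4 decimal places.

[0, 0.5188, 1, 2.3111, 4.1701]

Reading degrees in the order [1, 2, 3, 4, 5] gives [1, 1, 2, 1, 3]; set D = diag(1, 1, 2, 1, 3) and form L = D - A. Since every row of L sums to 0, the all-ones vector is in the kernel and 0 is an eigenvalue. The largest eigenvalue, 4.1701, is at most the vertex count 5.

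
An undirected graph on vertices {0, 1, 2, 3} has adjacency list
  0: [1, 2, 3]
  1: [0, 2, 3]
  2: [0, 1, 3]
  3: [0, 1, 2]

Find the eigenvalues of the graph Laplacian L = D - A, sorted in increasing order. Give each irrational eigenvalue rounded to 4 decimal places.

[0, 4, 4, 4]

Each diagonal entry of L is the vertex degree and each off-diagonal entry is -1 where an edge is present, 0 otherwise; in the order [0, 1, 2, 3] the diagonal is [3, 3, 3, 3]. Since every row of L sums to 0, the all-ones vector is in the kernel and 0 is an eigenvalue. The single zero eigenvalue shows the graph is connected. The eigenvalues sum to 12, which equals trace(L) = 2|E|. There is one zero in the spectrum, matching the 1 component.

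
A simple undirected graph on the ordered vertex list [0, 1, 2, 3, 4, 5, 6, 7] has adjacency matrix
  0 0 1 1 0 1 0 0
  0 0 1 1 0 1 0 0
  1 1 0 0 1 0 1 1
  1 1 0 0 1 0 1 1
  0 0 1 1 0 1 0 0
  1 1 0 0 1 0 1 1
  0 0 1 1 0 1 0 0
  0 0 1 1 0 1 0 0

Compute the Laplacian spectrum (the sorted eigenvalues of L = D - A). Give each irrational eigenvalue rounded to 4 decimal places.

[0, 3, 3, 3, 3, 5, 5, 8]

Each diagonal entry of L is the vertex degree and each off-diagonal entry is -1 where an edge is present, 0 otherwise; in the order [0, 1, 2, 3, 4, 5, 6, 7] the diagonal is [3, 3, 5, 5, 3, 5, 3, 3]. Diagonalising L (or applying a numerical eigensolver to the 8x8 matrix) gives the spectrum above. The single zero eigenvalue shows the graph is connected. The largest eigenvalue, 8, is at most the vertex count 8. There is one zero in the spectrum, matching the 1 component.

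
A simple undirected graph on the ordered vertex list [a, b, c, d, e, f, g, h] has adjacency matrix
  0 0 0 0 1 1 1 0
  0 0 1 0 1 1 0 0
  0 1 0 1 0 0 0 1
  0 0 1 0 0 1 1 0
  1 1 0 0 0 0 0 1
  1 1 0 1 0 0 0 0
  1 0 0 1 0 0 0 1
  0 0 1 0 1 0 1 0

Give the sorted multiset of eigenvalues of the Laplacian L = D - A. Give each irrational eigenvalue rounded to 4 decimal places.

[0, 2, 2, 2, 4, 4, 4, 6]

With the vertex order [a, b, c, d, e, f, g, h], the degrees are [3, 3, 3, 3, 3, 3, 3, 3], giving D = diag(3, 3, 3, 3, 3, 3, 3, 3) and L = D - A. Since every row of L sums to 0, the all-ones vector is in the kernel and 0 is an eigenvalue. By the matrix-tree theorem the graph has (1/8) * product of the nonzero eigenvalues = 384 spanning trees. The largest eigenvalue, 6, is at most the vertex count 8.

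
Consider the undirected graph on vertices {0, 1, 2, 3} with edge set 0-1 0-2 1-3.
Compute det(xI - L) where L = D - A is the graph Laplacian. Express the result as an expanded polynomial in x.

Each diagonal entry of L is the vertex degree and each off-diagonal entry is -1 where an edge is present, 0 otherwise; in the order [0, 1, 2, 3] the diagonal is [2, 2, 1, 1]. Computing det(xI - L) by cofactor expansion (or equivalently via sum-over-permutations) gives x^4 - 6x^3 + 10x^2 - 4x. The coefficient of x^3 equals -trace(L) = -6, matching the sum of degrees. By the matrix-tree theorem the graph has (1/4) * product of the nonzero eigenvalues = 1 spanning tree.

x^4 - 6x^3 + 10x^2 - 4x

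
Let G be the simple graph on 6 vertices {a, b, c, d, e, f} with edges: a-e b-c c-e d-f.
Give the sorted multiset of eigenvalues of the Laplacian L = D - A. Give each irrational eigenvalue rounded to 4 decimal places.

[0, 0, 0.5858, 2, 2, 3.4142]

Reading degrees in the order [a, b, c, d, e, f] gives [1, 1, 2, 1, 2, 1]; set D = diag(1, 1, 2, 1, 2, 1) and form L = D - A. Diagonalising L (or applying a numerical eigensolver to the 6x6 matrix) gives the spectrum above. The 2 zero eigenvalues correspond to the 2 connected components. The largest eigenvalue, 3.4142, is at most the vertex count 6.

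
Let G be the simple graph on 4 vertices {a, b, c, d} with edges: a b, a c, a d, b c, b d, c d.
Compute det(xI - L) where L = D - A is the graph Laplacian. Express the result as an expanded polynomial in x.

x^4 - 12x^3 + 48x^2 - 64x

With the vertex order [a, b, c, d], the degrees are [3, 3, 3, 3], giving D = diag(3, 3, 3, 3) and L = D - A. The eigenvalues of L are [0, 4, 4, 4]; the characteristic polynomial is the product of (x - lambda_i), which multiplies out to x^4 - 12x^3 + 48x^2 - 64x. The coefficient of x^3 equals -trace(L) = -12, matching the sum of degrees. There is one zero in the spectrum, matching the 1 component. The largest eigenvalue, 4, is at most the vertex count 4.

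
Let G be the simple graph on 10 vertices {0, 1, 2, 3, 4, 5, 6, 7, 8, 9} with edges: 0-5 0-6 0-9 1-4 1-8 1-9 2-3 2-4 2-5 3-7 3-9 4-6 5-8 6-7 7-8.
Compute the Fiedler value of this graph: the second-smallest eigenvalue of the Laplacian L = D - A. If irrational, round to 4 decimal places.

Each diagonal entry of L is the vertex degree and each off-diagonal entry is -1 where an edge is present, 0 otherwise; in the order [0, 1, 2, 3, 4, 5, 6, 7, 8, 9] the diagonal is [3, 3, 3, 3, 3, 3, 3, 3, 3, 3]. The smallest Laplacian eigenvalue is always 0. The next one, lambda_2 = 2, measures how hard the graph is to disconnect: larger values mean better connectivity. By the matrix-tree theorem the graph has (1/10) * product of the nonzero eigenvalues = 2000 spanning trees.

2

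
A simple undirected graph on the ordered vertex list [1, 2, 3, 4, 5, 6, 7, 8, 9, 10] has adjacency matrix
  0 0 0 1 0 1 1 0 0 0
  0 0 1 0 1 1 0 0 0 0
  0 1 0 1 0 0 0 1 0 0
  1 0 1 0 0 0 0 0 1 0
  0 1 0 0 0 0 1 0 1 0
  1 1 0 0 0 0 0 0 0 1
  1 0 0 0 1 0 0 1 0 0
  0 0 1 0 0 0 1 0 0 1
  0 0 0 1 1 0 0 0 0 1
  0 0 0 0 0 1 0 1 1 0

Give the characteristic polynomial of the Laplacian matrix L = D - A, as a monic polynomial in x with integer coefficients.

Reading degrees in the order [1, 2, 3, 4, 5, 6, 7, 8, 9, 10] gives [3, 3, 3, 3, 3, 3, 3, 3, 3, 3]; set D = diag(3, 3, 3, 3, 3, 3, 3, 3, 3, 3) and form L = D - A. L has integer entries, so p(x) = det(xI - L) has integer coefficients. Expanding the determinant yields x^10 - 30x^9 + 390x^8 - 2880x^7 + 13305x^6 - 39882x^5 + 77640x^4 - 94800x^3 + 66000x^2 - 20000x. The constant term is 0 because L is singular (the all-ones vector lies in its kernel). The largest eigenvalue, 5, is at most the vertex count 10.

x^10 - 30x^9 + 390x^8 - 2880x^7 + 13305x^6 - 39882x^5 + 77640x^4 - 94800x^3 + 66000x^2 - 20000x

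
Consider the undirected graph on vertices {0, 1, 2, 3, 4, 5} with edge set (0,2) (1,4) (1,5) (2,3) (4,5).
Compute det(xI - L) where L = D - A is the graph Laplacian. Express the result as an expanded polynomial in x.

x^6 - 10x^5 + 36x^4 - 54x^3 + 27x^2

With the vertex order [0, 1, 2, 3, 4, 5], the degrees are [1, 2, 2, 1, 2, 2], giving D = diag(1, 2, 2, 1, 2, 2) and L = D - A. Computing det(xI - L) by cofactor expansion (or equivalently via sum-over-permutations) gives x^6 - 10x^5 + 36x^4 - 54x^3 + 27x^2. The constant term is 0 because L is singular (the all-ones vector lies in its kernel). The eigenvalues sum to 10, which equals trace(L) = 2|E|.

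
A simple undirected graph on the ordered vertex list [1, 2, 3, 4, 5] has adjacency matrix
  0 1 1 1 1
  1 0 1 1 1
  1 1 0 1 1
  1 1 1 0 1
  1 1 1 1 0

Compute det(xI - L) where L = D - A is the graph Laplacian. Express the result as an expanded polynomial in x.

x^5 - 20x^4 + 150x^3 - 500x^2 + 625x

With the vertex order [1, 2, 3, 4, 5], the degrees are [4, 4, 4, 4, 4], giving D = diag(4, 4, 4, 4, 4) and L = D - A. L has integer entries, so p(x) = det(xI - L) has integer coefficients. Expanding the determinant yields x^5 - 20x^4 + 150x^3 - 500x^2 + 625x. The coefficient of x^4 equals -trace(L) = -20, matching the sum of degrees. The largest eigenvalue, 5, is at most the vertex count 5. There is one zero in the spectrum, matching the 1 component.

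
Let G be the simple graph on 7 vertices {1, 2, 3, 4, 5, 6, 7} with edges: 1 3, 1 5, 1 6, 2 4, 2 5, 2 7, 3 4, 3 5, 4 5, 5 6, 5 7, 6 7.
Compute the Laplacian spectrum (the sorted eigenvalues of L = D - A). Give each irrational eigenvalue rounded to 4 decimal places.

[0, 2, 2, 4, 4, 5, 7]

Reading degrees in the order [1, 2, 3, 4, 5, 6, 7] gives [3, 3, 3, 3, 6, 3, 3]; set D = diag(3, 3, 3, 3, 6, 3, 3) and form L = D - A. The multiplicity of 0 as a Laplacian eigenvalue equals the number of connected components. There is one zero in the spectrum, matching the 1 component.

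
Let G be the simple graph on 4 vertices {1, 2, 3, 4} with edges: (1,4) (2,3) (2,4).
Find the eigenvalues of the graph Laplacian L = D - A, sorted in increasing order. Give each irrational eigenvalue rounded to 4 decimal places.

[0, 0.5858, 2, 3.4142]

With the vertex order [1, 2, 3, 4], the degrees are [1, 2, 1, 2], giving D = diag(1, 2, 1, 2) and L = D - A. L is symmetric positive semidefinite, so every eigenvalue is real and nonnegative. The largest eigenvalue, 3.4142, is at most the vertex count 4.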